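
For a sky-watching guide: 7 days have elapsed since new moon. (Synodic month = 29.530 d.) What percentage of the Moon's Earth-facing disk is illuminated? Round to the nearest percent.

46%

Elongation θ = 360° × 7/29.530 ≈ 85.3°.
cos 85.3° = 0.081, so f = (1 − 0.081)/2 = 0.459, so 46%.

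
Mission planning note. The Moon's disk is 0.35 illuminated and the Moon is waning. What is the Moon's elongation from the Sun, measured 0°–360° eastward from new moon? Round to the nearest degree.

From f = (1 − cos θ)/2: cos θ = 1 − 2×0.35 = 0.300; arccos → 72.5°.
Waning ⇒ past full, so θ = 360° − 72.5° = 287.5°.

287°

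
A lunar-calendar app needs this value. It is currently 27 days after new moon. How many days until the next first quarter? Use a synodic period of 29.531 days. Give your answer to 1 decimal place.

First quarter occurs at elongation 90°, i.e. at age 29.531 × 90/360 = 7.383 d.
Already past this cycle's first quarter; the next is at 7.383 + 29.531 = 36.914 d, so 36.914 − 27 = 9.914 days.

9.9 days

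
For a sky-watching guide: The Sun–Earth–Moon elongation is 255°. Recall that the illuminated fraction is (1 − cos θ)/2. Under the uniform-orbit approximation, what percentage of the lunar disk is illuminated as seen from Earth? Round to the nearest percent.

63%

Half-versine of 255°: (1 − (-0.259))/2 = 0.629, i.e. 63%.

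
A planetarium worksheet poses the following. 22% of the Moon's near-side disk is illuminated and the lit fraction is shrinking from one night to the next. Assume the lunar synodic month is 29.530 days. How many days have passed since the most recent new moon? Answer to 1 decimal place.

Invert f = (1 − cos θ)/2 to get cos θ = 1 − 2(0.22) = 0.560, hence θ₀ = arccos 0.560 = 55.9°.
A waning Moon lies in 180°–360°, so θ = 360° − 55.9° = 304.1°.
Age = 29.530 × 304.1°/360° ≈ 24.94 days.

24.9 days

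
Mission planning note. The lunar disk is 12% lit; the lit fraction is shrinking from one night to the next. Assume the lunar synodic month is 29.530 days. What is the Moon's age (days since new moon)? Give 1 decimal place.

26.2 days

cos θ = 1 − 2f = 0.760, giving a principal value of 40.5°.
Since the Moon is past full (waning), take the reflex angle: θ = 360° − 40.5° = 319.5°.
That fraction of the synodic month is 319.5/360 × 29.530 d ≈ 26.20 d.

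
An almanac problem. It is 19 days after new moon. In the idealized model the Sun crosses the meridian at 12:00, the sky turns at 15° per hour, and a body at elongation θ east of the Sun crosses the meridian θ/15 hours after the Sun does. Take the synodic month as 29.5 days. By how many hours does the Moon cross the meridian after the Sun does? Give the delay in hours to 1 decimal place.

15.5 h

Phase angle: θ = 360°·(19 d)/(29.5 d) = 231.9°.
At 15° of sky rotation per hour, 231.9° corresponds to a 15.46 h lag.
So the Moon crosses the meridian 15.46 h after the Sun.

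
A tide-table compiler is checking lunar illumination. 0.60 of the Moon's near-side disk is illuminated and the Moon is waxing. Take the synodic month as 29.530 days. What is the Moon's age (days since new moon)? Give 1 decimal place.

8.3 days

cos θ = 1 − 2f = -0.200, giving a principal value of 101.5°.
The Moon is waxing (0°–180°), so θ = 101.5° directly.
At 360°/29.530 d per day, 101.5° corresponds to 8.33 days.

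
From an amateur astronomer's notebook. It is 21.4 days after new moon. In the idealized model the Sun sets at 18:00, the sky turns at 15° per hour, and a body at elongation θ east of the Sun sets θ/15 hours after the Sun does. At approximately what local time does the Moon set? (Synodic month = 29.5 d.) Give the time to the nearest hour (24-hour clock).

Phase angle: θ = 360°·(21.4 d)/(29.5 d) = 261.2°.
At 15° of sky rotation per hour, 261.2° corresponds to a 17.41 h lag.
18:00 + 17.41 h ≈ 11:25 → 11:00 to the nearest hour.

11:00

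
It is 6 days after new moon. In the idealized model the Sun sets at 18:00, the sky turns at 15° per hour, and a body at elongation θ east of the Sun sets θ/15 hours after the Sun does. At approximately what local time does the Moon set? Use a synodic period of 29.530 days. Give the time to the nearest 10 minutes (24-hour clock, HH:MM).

22:50

The Moon has covered 6/29.530 of its cycle, so θ ≈ 360° × 6/29.530 = 73.1°.
The Moon trails the Sun by θ/15 = 73.1/15 ≈ 4.88 hours.
18:00 + 4.876 h ≈ 22:53 → 22:50 to the nearest ten minutes.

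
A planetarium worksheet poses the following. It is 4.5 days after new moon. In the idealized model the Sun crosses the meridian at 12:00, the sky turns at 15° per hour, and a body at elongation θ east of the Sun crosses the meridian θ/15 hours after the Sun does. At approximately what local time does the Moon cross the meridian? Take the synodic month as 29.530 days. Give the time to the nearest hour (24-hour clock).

Phase angle: θ = 360°·(4.5 d)/(29.530 d) = 54.9°.
The Moon trails the Sun by θ/15 = 54.9/15 ≈ 3.66 hours.
12:00 + 3.66 h ≈ 15:39 → 16:00 to the nearest hour.

16:00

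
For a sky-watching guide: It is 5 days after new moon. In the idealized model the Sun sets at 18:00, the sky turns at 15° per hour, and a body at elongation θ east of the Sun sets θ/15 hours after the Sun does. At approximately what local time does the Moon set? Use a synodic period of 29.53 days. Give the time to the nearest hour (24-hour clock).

22:00

The Moon has covered 5/29.53 of its cycle, so θ ≈ 360° × 5/29.53 = 61.0°.
The Moon trails the Sun by θ/15 = 61.0/15 ≈ 4.06 hours.
18:00 + 4.06 h ≈ 22:04 → 22:00 to the nearest hour.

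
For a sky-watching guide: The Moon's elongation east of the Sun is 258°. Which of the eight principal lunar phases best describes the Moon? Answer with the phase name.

last quarter

The last quarter sector spans roughly 248°–292°; 258° falls inside it.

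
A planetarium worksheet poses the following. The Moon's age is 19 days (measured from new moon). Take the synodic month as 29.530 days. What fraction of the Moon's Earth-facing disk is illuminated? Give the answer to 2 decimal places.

The Moon has covered 19/29.530 of its cycle, so θ ≈ 360° × 19/29.530 = 231.6°.
With cos θ = (-0.621), the lit fraction is (1 − (-0.621))/2 ≈ 0.810.

0.81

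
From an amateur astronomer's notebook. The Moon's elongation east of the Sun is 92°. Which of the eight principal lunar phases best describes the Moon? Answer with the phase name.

92° lies in the first quarter sector of the 8-phase cycle.

first quarter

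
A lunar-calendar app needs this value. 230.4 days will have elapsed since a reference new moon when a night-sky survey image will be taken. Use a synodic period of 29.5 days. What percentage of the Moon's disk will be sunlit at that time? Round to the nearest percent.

230.4 d spans 7 complete synodic months (7 × 29.5 = 206.50 d) plus 23.90 d.
Elongation θ = 360° × 23.90/29.5 ≈ 291.7°.
With cos θ = 0.369, the lit fraction is (1 − 0.369)/2 ≈ 0.315, so 32%.

32%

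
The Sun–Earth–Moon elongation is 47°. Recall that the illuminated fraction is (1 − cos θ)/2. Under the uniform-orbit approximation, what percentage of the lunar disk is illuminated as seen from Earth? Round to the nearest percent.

f = (1 − cos 47°)/2 = (1 − 0.682)/2 ≈ 0.159, i.e. 16%.

16%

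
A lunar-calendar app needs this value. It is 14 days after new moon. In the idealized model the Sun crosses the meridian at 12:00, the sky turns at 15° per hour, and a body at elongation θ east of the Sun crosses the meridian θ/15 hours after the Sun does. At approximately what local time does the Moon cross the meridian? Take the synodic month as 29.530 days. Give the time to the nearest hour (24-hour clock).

The Moon has covered 14/29.530 of its cycle, so θ ≈ 360° × 14/29.530 = 170.7°.
Delay after the Sun = 170.7° / (15°/h) ≈ 11.38 h.
12:00 + 11.38 h ≈ 23:23 → 23:00 to the nearest hour.

23:00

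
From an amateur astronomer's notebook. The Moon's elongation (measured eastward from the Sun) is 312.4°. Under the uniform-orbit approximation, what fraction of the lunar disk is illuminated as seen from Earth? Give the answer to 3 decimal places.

0.163

Half-versine of 312.4°: (1 − 0.674)/2 = 0.163.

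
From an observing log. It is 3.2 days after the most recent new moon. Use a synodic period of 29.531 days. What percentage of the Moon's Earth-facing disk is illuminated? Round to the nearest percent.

11%

Elongation θ = 360° × 3.2/29.531 ≈ 39.0°.
Illuminated fraction = (1 − cos 39.0°)/2 = (1 − 0.777)/2 ≈ 0.111, so 11%.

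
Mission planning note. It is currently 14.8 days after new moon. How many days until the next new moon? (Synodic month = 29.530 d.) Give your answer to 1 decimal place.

One full lunation from the last new moon is 29.530 d; remaining = 29.530 − 14.8 = 14.730 d.

14.7 days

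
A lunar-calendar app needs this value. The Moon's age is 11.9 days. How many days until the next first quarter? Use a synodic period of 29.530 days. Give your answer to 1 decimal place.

First quarter is 0.25 of the way through the cycle: age 0.25 × 29.530 = 7.383 d.
Already past this cycle's first quarter; the next is at 7.383 + 29.530 = 36.913 d, so 36.913 − 11.9 = 25.013 days.

25.0 days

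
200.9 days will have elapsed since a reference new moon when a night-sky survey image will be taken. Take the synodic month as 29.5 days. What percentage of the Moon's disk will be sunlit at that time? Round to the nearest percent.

32%

Reduce mod P: 200.9 − 6×29.5 = 23.90 d into the current lunation.
The Moon has covered 23.90/29.5 of its cycle, so θ ≈ 360° × 23.90/29.5 = 291.7°.
cos 291.7° = 0.369, so f = (1 − 0.369)/2 = 0.315, so 32%.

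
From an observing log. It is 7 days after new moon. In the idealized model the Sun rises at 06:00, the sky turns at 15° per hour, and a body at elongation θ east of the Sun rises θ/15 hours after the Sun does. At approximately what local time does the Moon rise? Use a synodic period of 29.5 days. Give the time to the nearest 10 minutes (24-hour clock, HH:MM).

Elongation θ = 360° × 7/29.5 ≈ 85.4°.
At 15° of sky rotation per hour, 85.4° corresponds to a 5.69 h lag.
06:00 + 5.695 h ≈ 11:42 → 11:40 to the nearest ten minutes.

11:40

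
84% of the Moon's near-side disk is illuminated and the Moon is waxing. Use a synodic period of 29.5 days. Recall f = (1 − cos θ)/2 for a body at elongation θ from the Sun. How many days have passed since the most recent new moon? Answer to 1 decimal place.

10.9 days

Invert f = (1 − cos θ)/2 to get cos θ = 1 − 2(0.84) = -0.680, hence θ₀ = arccos -0.680 = 132.8°.
Waxing ⇒ before full, so θ = 132.8°.
Age = 29.5 × 132.8°/360° ≈ 10.89 days.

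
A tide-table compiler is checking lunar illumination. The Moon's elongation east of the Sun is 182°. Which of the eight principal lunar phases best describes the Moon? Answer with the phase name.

full moon

182° lies in the full moon sector of the 8-phase cycle.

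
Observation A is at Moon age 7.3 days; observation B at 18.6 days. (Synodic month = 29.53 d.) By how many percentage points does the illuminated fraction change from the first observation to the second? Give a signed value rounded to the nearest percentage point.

+35 pp

θ₁ = 360° × 7.3/29.53 = 89.0°, f₁ = (1 − cos θ₁)/2 = 0.491.
θ₂ = 360° × 18.6/29.53 = 226.8°, f₂ = (1 − cos θ₂)/2 = 0.843.
Change = f₂ − f₁ = +0.351 → +35 percentage points.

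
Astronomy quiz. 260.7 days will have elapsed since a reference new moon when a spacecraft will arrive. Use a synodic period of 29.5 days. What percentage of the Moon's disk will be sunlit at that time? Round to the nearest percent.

24%

Reduce mod P: 260.7 − 8×29.5 = 24.70 d into the current lunation.
Phase angle: θ = 360°·(24.70 d)/(29.5 d) = 301.4°.
Illuminated fraction = (1 − cos 301.4°)/2 = (1 − 0.521)/2 ≈ 0.239, so 24%.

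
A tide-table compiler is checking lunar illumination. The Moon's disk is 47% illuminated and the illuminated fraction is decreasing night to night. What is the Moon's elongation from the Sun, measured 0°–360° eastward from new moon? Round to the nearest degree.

273°

Invert f = (1 − cos θ)/2 to get cos θ = 1 − 2(0.47) = 0.060, hence θ₀ = arccos 0.060 = 86.6°.
Since the Moon is past full (waning), take the reflex angle: θ = 360° − 86.6° = 273.4°.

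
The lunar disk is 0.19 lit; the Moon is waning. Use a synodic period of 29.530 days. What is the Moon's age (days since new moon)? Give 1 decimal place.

cos θ = 1 − 2f = 0.620, giving a principal value of 51.7°.
Waning ⇒ past full, so θ = 360° − 51.7° = 308.3°.
Age = 29.530 × 308.3°/360° ≈ 25.29 days.

25.3 days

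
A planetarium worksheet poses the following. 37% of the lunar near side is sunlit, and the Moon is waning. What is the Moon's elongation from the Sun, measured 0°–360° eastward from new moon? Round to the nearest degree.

285°

From f = (1 − cos θ)/2: cos θ = 1 − 2×0.37 = 0.260; arccos → 74.9°.
Waning ⇒ past full, so θ = 360° − 74.9° = 285.1°.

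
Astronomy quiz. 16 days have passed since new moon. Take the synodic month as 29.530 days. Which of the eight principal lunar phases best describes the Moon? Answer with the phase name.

full moon

θ ≈ 360° × 16/29.530 = 195°, which falls in the full moon sector.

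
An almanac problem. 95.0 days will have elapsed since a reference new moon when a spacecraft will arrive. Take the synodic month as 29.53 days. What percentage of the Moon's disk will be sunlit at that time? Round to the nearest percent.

95.0/29.53 = 3.217 lunations, so 3 complete cycles and 6.41 d into the next.
Phase angle: θ = 360°·(6.41 d)/(29.53 d) = 78.1°.
Illuminated fraction = (1 − cos 78.1°)/2 = (1 − 0.205)/2 ≈ 0.397, so 40%.

40%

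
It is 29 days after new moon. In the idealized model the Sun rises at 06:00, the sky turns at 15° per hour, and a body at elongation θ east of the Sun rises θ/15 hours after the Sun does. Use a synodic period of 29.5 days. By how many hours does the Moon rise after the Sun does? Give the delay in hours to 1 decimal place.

23.6 h

Phase angle: θ = 360°·(29 d)/(29.5 d) = 353.9°.
At 15° of sky rotation per hour, 353.9° corresponds to a 23.59 h lag.
So the Moon rises 23.59 h after the Sun.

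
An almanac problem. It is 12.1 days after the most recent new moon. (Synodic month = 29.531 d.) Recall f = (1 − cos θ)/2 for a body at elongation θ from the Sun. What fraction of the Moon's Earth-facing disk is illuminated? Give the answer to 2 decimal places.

Elongation θ = 360° × 12.1/29.531 ≈ 147.5°.
cos 147.5° = (-0.843), so f = (1 − (-0.843))/2 = 0.922.

0.92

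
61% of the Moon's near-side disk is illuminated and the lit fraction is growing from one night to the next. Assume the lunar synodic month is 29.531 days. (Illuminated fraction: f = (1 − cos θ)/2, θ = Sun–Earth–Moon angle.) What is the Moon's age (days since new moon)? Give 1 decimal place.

8.4 days

cos θ = 1 − 2f = -0.220, giving a principal value of 102.7°.
The Moon is waxing (0°–180°), so θ = 102.7° directly.
At 360°/29.531 d per day, 102.7° corresponds to 8.43 days.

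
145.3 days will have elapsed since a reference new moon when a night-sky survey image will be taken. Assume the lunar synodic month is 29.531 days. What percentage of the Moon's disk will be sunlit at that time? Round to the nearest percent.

6%

145.3/29.531 = 4.920 lunations, so 4 complete cycles and 27.18 d into the next.
Phase angle: θ = 360°·(27.18 d)/(29.531 d) = 331.3°.
Illuminated fraction = (1 − cos 331.3°)/2 = (1 − 0.877)/2 ≈ 0.061, so 6%.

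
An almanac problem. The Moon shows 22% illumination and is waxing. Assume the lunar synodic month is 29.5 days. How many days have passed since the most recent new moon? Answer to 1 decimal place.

From f = (1 − cos θ)/2: cos θ = 1 − 2×0.22 = 0.560; arccos → 55.9°.
The Moon is waxing (0°–180°), so θ = 55.9° directly.
That fraction of the synodic month is 55.9/360 × 29.5 d ≈ 4.58 d.

4.6 days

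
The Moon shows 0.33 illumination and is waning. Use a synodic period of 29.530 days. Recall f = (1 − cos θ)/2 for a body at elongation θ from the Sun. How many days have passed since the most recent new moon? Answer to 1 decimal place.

23.8 days

From f = (1 − cos θ)/2: cos θ = 1 − 2×0.33 = 0.340; arccos → 70.1°.
Since the Moon is past full (waning), take the reflex angle: θ = 360° − 70.1° = 289.9°.
That fraction of the synodic month is 289.9/360 × 29.530 d ≈ 23.78 d.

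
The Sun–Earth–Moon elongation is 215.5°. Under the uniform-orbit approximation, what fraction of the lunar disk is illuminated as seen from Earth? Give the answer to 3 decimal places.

f = (1 − cos 215.5°)/2 = (1 − (-0.814))/2 ≈ 0.907.

0.907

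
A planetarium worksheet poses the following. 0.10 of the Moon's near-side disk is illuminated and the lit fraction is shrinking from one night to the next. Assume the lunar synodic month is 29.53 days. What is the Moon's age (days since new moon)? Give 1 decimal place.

From f = (1 − cos θ)/2: cos θ = 1 − 2×0.10 = 0.800; arccos → 36.9°.
A waning Moon lies in 180°–360°, so θ = 360° − 36.9° = 323.1°.
At 360°/29.53 d per day, 323.1° corresponds to 26.51 days.

26.5 days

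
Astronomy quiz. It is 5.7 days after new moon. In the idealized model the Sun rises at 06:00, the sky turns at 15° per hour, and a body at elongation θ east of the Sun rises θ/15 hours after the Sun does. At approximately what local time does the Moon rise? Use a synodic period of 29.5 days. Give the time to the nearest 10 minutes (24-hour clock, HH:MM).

Phase angle: θ = 360°·(5.7 d)/(29.5 d) = 69.6°.
At 15° of sky rotation per hour, 69.6° corresponds to a 4.64 h lag.
06:00 + 4.637 h ≈ 10:38 → 10:40 to the nearest ten minutes.

10:40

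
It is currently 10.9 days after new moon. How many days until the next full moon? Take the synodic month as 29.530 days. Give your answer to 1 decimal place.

Full moon is 0.5 of the way through the cycle: age 0.5 × 29.530 = 14.765 d.
That is 14.765 − 10.9 = 3.865 days ahead.

3.9 days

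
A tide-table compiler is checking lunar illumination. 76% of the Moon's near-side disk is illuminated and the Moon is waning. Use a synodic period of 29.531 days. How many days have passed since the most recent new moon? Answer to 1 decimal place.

Invert f = (1 − cos θ)/2 to get cos θ = 1 − 2(0.76) = -0.520, hence θ₀ = arccos -0.520 = 121.3°.
Since the Moon is past full (waning), take the reflex angle: θ = 360° − 121.3° = 238.7°.
At 360°/29.531 d per day, 238.7° corresponds to 19.58 days.

19.6 days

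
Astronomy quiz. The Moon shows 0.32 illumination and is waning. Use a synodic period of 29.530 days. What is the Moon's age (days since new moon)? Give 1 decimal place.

From f = (1 − cos θ)/2: cos θ = 1 − 2×0.32 = 0.360; arccos → 68.9°.
A waning Moon lies in 180°–360°, so θ = 360° − 68.9° = 291.1°.
At 360°/29.530 d per day, 291.1° corresponds to 23.88 days.

23.9 days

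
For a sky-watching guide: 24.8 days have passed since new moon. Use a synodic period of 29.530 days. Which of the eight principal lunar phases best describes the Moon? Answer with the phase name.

waning crescent

θ ≈ 360° × 24.8/29.530 = 302°, which falls in the waning crescent sector.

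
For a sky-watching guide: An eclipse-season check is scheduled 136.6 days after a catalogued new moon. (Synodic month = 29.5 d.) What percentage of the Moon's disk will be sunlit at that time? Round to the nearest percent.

84%

136.6/29.5 = 4.631 lunations, so 4 complete cycles and 18.60 d into the next.
Phase angle: θ = 360°·(18.60 d)/(29.5 d) = 227.0°.
cos 227.0° = (-0.682), so f = (1 − (-0.682))/2 = 0.841, so 84%.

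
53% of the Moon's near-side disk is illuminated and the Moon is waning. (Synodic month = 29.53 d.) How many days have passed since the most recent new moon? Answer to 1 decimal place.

Invert f = (1 − cos θ)/2 to get cos θ = 1 − 2(0.53) = -0.060, hence θ₀ = arccos -0.060 = 93.4°.
Since the Moon is past full (waning), take the reflex angle: θ = 360° − 93.4° = 266.6°.
That fraction of the synodic month is 266.6/360 × 29.53 d ≈ 21.87 d.

21.9 days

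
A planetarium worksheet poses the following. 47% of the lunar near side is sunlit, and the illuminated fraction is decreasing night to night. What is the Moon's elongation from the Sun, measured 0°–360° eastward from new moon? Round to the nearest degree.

273°

From f = (1 − cos θ)/2: cos θ = 1 − 2×0.47 = 0.060; arccos → 86.6°.
A waning Moon lies in 180°–360°, so θ = 360° − 86.6° = 273.4°.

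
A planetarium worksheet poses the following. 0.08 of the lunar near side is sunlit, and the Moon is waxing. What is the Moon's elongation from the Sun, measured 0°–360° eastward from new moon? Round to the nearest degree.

Invert f = (1 − cos θ)/2 to get cos θ = 1 − 2(0.08) = 0.840, hence θ₀ = arccos 0.840 = 32.9°.
Before full moon the principal value applies: θ = 32.9°.

33°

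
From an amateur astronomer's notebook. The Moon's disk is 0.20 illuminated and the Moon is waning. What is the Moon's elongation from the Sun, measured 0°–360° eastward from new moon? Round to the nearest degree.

cos θ = 1 − 2f = 0.600, giving a principal value of 53.1°.
Since the Moon is past full (waning), take the reflex angle: θ = 360° − 53.1° = 306.9°.

307°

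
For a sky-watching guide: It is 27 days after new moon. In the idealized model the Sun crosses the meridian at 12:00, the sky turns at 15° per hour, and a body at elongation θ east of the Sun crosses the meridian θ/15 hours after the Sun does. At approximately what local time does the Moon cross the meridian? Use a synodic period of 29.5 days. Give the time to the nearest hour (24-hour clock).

10:00

The Moon has covered 27/29.5 of its cycle, so θ ≈ 360° × 27/29.5 = 329.5°.
Delay after the Sun = 329.5° / (15°/h) ≈ 21.97 h.
12:00 + 21.97 h ≈ 09:58 → 10:00 to the nearest hour.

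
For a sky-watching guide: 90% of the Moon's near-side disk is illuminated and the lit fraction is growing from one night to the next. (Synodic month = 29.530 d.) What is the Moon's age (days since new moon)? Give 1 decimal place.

cos θ = 1 − 2f = -0.800, giving a principal value of 143.1°.
The Moon is waxing (0°–180°), so θ = 143.1° directly.
At 360°/29.530 d per day, 143.1° corresponds to 11.74 days.

11.7 days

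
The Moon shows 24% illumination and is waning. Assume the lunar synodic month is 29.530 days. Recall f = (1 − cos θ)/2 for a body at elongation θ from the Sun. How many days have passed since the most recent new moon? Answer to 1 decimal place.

Invert f = (1 − cos θ)/2 to get cos θ = 1 − 2(0.24) = 0.520, hence θ₀ = arccos 0.520 = 58.7°.
A waning Moon lies in 180°–360°, so θ = 360° − 58.7° = 301.3°.
Age = 29.530 × 301.3°/360° ≈ 24.72 days.

24.7 days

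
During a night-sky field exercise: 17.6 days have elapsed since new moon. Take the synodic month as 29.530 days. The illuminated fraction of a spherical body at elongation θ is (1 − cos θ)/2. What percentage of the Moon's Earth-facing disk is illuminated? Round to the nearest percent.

The Moon has covered 17.6/29.530 of its cycle, so θ ≈ 360° × 17.6/29.530 = 214.6°.
cos 214.6° = (-0.824), so f = (1 − (-0.824))/2 = 0.912, so 91%.

91%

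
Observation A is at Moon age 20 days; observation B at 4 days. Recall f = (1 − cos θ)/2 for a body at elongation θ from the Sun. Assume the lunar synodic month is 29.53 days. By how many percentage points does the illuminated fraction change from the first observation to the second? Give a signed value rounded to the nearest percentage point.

θ₁ = 360° × 20/29.53 = 243.8°, f₁ = (1 − cos θ₁)/2 = 0.721.
θ₂ = 360° × 4/29.53 = 48.8°, f₂ = (1 − cos θ₂)/2 = 0.170.
Change = f₂ − f₁ = -0.550 → -55 percentage points.

-55 percentage points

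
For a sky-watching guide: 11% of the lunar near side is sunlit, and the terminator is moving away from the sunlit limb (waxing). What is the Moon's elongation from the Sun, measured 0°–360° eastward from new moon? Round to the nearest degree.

From f = (1 − cos θ)/2: cos θ = 1 − 2×0.11 = 0.780; arccos → 38.7°.
Waxing ⇒ before full, so θ = 38.7°.

39°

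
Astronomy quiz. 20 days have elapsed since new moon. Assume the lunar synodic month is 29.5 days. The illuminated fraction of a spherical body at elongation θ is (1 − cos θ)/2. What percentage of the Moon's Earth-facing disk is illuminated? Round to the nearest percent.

Elongation θ = 360° × 20/29.5 ≈ 244.1°.
Illuminated fraction = (1 − cos 244.1°)/2 = (1 − (-0.437))/2 ≈ 0.719, so 72%.

72%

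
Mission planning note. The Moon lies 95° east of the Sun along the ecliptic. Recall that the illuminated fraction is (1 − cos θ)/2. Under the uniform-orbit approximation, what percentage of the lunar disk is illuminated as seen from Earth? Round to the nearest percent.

Half-versine of 95°: (1 − (-0.087))/2 = 0.544, i.e. 54%.

54%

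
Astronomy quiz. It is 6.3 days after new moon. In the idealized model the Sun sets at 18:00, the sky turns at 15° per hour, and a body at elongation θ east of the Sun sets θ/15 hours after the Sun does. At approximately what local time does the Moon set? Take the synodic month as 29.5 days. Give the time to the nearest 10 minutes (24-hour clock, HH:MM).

Phase angle: θ = 360°·(6.3 d)/(29.5 d) = 76.9°.
Delay after the Sun = 76.9° / (15°/h) ≈ 5.13 h.
18:00 + 5.125 h ≈ 23:08 → 23:10 to the nearest ten minutes.

23:10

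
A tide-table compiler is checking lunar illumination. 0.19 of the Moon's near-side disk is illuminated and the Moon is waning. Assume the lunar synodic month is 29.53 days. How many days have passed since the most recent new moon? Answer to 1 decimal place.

From f = (1 − cos θ)/2: cos θ = 1 − 2×0.19 = 0.620; arccos → 51.7°.
A waning Moon lies in 180°–360°, so θ = 360° − 51.7° = 308.3°.
At 360°/29.53 d per day, 308.3° corresponds to 25.29 days.

25.3 days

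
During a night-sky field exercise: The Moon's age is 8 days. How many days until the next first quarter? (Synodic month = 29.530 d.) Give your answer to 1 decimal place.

28.9 days

First quarter occurs at elongation 90°, i.e. at age 29.530 × 90/360 = 7.383 d.
This lunation's first quarter (7.383 d) has passed, so add one period: 36.913 − 8 = 28.913 days.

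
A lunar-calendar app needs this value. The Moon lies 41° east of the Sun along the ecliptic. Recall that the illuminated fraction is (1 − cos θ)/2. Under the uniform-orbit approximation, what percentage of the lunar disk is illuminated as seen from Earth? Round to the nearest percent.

Half-versine of 41°: (1 − 0.755)/2 = 0.123, i.e. 12%.

12%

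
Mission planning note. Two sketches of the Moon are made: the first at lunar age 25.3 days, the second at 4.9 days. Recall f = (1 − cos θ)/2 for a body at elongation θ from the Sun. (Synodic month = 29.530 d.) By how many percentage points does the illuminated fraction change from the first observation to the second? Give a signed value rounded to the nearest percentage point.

θ₁ = 360° × 25.3/29.530 = 308.4°, f₁ = (1 − cos θ₁)/2 = 0.189.
θ₂ = 360° × 4.9/29.530 = 59.7°, f₂ = (1 − cos θ₂)/2 = 0.248.
Change = f₂ − f₁ = +0.059 → +6 percentage points.

+6 percentage points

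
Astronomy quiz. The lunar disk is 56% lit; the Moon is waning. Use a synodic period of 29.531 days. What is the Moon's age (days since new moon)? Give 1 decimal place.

21.6 days

Invert f = (1 − cos θ)/2 to get cos θ = 1 − 2(0.56) = -0.120, hence θ₀ = arccos -0.120 = 96.9°.
A waning Moon lies in 180°–360°, so θ = 360° − 96.9° = 263.1°.
At 360°/29.531 d per day, 263.1° corresponds to 21.58 days.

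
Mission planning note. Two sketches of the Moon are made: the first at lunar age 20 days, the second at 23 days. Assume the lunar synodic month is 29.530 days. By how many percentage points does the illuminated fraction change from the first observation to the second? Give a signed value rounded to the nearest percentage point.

-31 pp

First observation: θ = 360°·20/29.530 = 243.8°, so f = 0.721.
Second observation: θ = 280.4°, f = 0.410.
Δf = 0.410 − 0.721 = -0.311, i.e. -31 pp.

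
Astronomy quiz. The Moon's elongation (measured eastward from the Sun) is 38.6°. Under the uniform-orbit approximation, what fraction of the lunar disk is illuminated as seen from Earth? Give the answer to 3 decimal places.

f = (1 − cos 38.6°)/2 = (1 − 0.782)/2 ≈ 0.109.

0.109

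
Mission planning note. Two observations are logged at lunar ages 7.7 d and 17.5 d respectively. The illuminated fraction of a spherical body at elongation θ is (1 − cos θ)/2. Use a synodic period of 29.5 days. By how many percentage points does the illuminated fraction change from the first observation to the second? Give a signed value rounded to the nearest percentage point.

+38 percentage points

θ₁ = 360° × 7.7/29.5 = 94.0°, f₁ = (1 − cos θ₁)/2 = 0.535.
θ₂ = 360° × 17.5/29.5 = 213.6°, f₂ = (1 − cos θ₂)/2 = 0.917.
Change = f₂ − f₁ = +0.382 → +38 percentage points.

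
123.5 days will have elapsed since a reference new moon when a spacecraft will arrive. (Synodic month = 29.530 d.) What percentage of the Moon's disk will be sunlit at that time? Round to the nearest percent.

Reduce mod P: 123.5 − 4×29.530 = 5.38 d into the current lunation.
Phase angle: θ = 360°·(5.38 d)/(29.530 d) = 65.6°.
cos 65.6° = 0.413, so f = (1 − 0.413)/2 = 0.293, so 29%.

29%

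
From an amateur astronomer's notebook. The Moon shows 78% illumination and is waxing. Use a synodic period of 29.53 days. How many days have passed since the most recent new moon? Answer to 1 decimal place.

10.2 days

From f = (1 − cos θ)/2: cos θ = 1 − 2×0.78 = -0.560; arccos → 124.1°.
Waxing ⇒ before full, so θ = 124.1°.
Age = 29.53 × 124.1°/360° ≈ 10.18 days.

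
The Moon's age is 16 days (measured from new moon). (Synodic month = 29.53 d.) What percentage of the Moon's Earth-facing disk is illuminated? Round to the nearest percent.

98%

Elongation θ = 360° × 16/29.53 ≈ 195.1°.
cos 195.1° = (-0.966), so f = (1 − (-0.966))/2 = 0.983, so 98%.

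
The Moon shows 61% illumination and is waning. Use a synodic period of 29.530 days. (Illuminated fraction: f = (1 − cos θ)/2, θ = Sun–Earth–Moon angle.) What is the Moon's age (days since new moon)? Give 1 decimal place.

cos θ = 1 − 2f = -0.220, giving a principal value of 102.7°.
Waning ⇒ past full, so θ = 360° − 102.7° = 257.3°.
Age = 29.530 × 257.3°/360° ≈ 21.11 days.

21.1 days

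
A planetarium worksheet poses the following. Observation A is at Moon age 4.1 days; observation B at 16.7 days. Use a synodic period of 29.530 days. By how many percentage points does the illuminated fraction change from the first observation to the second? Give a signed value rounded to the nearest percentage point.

+78 percentage points

First observation: θ = 360°·4.1/29.530 = 50.0°, so f = 0.178.
Second observation: θ = 203.6°, f = 0.958.
Δf = 0.958 − 0.178 = +0.780, i.e. +78 pp.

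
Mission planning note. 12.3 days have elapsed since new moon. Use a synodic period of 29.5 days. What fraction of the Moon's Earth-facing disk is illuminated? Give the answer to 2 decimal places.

The Moon has covered 12.3/29.5 of its cycle, so θ ≈ 360° × 12.3/29.5 = 150.1°.
With cos θ = (-0.867), the lit fraction is (1 − (-0.867))/2 ≈ 0.933.

0.93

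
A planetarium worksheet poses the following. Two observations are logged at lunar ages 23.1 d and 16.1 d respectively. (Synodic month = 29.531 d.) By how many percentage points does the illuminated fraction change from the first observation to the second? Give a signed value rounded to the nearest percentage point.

+58 percentage points

θ₁ = 360° × 23.1/29.531 = 281.6°, f₁ = (1 − cos θ₁)/2 = 0.399.
θ₂ = 360° × 16.1/29.531 = 196.3°, f₂ = (1 − cos θ₂)/2 = 0.980.
Change = f₂ − f₁ = +0.581 → +58 percentage points.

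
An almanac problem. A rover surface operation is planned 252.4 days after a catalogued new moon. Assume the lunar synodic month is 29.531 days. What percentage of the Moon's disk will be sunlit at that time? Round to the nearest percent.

98%

Reduce mod P: 252.4 − 8×29.531 = 16.15 d into the current lunation.
Elongation θ = 360° × 16.15/29.531 ≈ 196.9°.
cos 196.9° = (-0.957), so f = (1 − (-0.957))/2 = 0.978, so 98%.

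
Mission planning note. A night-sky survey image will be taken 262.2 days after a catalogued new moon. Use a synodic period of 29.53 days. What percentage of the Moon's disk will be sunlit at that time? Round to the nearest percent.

262.2 d spans 8 complete synodic months (8 × 29.53 = 236.24 d) plus 25.96 d.
The Moon has covered 25.96/29.53 of its cycle, so θ ≈ 360° × 25.96/29.53 = 316.5°.
cos 316.5° = 0.725, so f = (1 − 0.725)/2 = 0.137, so 14%.

14%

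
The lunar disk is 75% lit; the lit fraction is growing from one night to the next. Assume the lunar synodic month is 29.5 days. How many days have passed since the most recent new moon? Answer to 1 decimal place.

9.8 days

From f = (1 − cos θ)/2: cos θ = 1 − 2×0.75 = -0.500; arccos → 120.0°.
Waxing ⇒ before full, so θ = 120.0°.
At 360°/29.5 d per day, 120.0° corresponds to 9.83 days.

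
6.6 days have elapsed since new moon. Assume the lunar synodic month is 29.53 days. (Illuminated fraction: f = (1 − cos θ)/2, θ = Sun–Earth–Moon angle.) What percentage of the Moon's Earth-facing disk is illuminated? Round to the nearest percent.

Phase angle: θ = 360°·(6.6 d)/(29.53 d) = 80.5°.
With cos θ = 0.166, the lit fraction is (1 − 0.166)/2 ≈ 0.417, so 42%.

42%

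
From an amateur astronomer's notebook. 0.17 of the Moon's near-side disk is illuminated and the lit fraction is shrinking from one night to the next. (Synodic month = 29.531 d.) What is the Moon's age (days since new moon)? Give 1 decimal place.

cos θ = 1 − 2f = 0.660, giving a principal value of 48.7°.
A waning Moon lies in 180°–360°, so θ = 360° − 48.7° = 311.3°.
Age = 29.531 × 311.3°/360° ≈ 25.54 days.

25.5 days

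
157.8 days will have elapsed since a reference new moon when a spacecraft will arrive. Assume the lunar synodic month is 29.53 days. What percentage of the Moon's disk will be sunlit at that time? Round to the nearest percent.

Reduce mod P: 157.8 − 5×29.53 = 10.15 d into the current lunation.
Phase angle: θ = 360°·(10.15 d)/(29.53 d) = 123.7°.
Illuminated fraction = (1 − cos 123.7°)/2 = (1 − (-0.555))/2 ≈ 0.778, so 78%.

78%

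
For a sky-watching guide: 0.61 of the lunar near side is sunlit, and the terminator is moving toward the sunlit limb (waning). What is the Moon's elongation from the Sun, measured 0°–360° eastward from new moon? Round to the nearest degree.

257°

Invert f = (1 − cos θ)/2 to get cos θ = 1 − 2(0.61) = -0.220, hence θ₀ = arccos -0.220 = 102.7°.
A waning Moon lies in 180°–360°, so θ = 360° − 102.7° = 257.3°.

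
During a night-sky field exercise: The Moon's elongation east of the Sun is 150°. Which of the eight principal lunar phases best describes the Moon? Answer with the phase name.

The waxing gibbous sector spans roughly 112°–158°; 150° falls inside it.

waxing gibbous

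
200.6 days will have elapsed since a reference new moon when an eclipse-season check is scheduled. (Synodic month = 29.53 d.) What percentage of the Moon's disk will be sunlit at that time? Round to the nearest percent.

Reduce mod P: 200.6 − 6×29.53 = 23.42 d into the current lunation.
The Moon has covered 23.42/29.53 of its cycle, so θ ≈ 360° × 23.42/29.53 = 285.5°.
cos 285.5° = 0.267, so f = (1 − 0.267)/2 = 0.366, so 37%.

37%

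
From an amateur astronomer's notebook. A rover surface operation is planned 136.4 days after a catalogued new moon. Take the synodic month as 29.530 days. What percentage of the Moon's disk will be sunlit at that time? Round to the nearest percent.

87%

136.4 d spans 4 complete synodic months (4 × 29.530 = 118.12 d) plus 18.28 d.
The Moon has covered 18.28/29.530 of its cycle, so θ ≈ 360° × 18.28/29.530 = 222.9°.
Illuminated fraction = (1 − cos 222.9°)/2 = (1 − (-0.733))/2 ≈ 0.867, so 87%.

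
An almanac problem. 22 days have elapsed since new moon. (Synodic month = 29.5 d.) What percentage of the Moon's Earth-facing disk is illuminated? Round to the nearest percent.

51%

The Moon has covered 22/29.5 of its cycle, so θ ≈ 360° × 22/29.5 = 268.5°.
Illuminated fraction = (1 − cos 268.5°)/2 = (1 − (-0.027))/2 ≈ 0.513, so 51%.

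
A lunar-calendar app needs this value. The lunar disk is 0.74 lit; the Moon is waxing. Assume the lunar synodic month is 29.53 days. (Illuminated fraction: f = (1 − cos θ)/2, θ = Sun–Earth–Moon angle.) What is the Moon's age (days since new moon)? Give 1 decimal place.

9.7 days

Invert f = (1 − cos θ)/2 to get cos θ = 1 − 2(0.74) = -0.480, hence θ₀ = arccos -0.480 = 118.7°.
Waxing ⇒ before full, so θ = 118.7°.
That fraction of the synodic month is 118.7/360 × 29.53 d ≈ 9.74 d.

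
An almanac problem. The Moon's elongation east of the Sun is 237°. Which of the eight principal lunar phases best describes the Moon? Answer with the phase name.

waning gibbous

The waning gibbous sector spans roughly 202°–248°; 237° falls inside it.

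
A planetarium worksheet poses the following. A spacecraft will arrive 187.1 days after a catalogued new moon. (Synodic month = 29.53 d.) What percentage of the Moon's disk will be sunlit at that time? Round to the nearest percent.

76%

187.1/29.53 = 6.336 lunations, so 6 complete cycles and 9.92 d into the next.
Phase angle: θ = 360°·(9.92 d)/(29.53 d) = 120.9°.
Illuminated fraction = (1 − cos 120.9°)/2 = (1 − (-0.514))/2 ≈ 0.757, so 76%.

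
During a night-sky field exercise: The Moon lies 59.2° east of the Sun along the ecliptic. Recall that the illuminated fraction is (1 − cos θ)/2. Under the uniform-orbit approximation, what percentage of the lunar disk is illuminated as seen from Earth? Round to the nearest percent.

24%

cos 59.2° = 0.512, so f = (1 − 0.512)/2 = 0.244, i.e. 24%.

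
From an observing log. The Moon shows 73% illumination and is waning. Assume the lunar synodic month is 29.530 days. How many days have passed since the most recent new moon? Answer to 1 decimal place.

Invert f = (1 − cos θ)/2 to get cos θ = 1 − 2(0.73) = -0.460, hence θ₀ = arccos -0.460 = 117.4°.
Waning ⇒ past full, so θ = 360° − 117.4° = 242.6°.
Age = 29.530 × 242.6°/360° ≈ 19.90 days.

19.9 days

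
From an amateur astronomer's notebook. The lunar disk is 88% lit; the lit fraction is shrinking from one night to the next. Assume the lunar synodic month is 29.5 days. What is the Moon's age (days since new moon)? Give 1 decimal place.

18.1 days

Invert f = (1 − cos θ)/2 to get cos θ = 1 − 2(0.88) = -0.760, hence θ₀ = arccos -0.760 = 139.5°.
Waning ⇒ past full, so θ = 360° − 139.5° = 220.5°.
At 360°/29.5 d per day, 220.5° corresponds to 18.07 days.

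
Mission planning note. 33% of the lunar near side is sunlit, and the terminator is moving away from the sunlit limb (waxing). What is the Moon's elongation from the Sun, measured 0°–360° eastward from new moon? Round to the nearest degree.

cos θ = 1 − 2f = 0.340, giving a principal value of 70.1°.
Before full moon the principal value applies: θ = 70.1°.

70°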